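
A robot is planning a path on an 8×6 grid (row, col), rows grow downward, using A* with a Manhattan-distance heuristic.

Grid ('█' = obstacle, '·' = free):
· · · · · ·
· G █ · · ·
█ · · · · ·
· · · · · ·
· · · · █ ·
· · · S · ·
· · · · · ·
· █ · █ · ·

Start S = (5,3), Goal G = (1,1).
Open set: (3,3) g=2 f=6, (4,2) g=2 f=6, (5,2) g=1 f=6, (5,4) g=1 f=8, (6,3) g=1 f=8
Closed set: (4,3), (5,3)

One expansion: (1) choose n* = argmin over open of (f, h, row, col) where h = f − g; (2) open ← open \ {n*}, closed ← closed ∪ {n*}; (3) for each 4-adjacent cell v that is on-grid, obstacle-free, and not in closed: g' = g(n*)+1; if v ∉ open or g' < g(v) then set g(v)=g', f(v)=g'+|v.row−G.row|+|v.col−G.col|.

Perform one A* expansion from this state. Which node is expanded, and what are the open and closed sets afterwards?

step 1: expand (3,3) (f=6, h=4) → closed; open now [(2,3) g=3 f=6, (3,2) g=3 f=6, (3,4) g=3 f=8, (4,2) g=2 f=6, (5,2) g=1 f=6, (5,4) g=1 f=8, (6,3) g=1 f=8]

expanded=(3,3); open=[(2,3) g=3 f=6, (3,2) g=3 f=6, (3,4) g=3 f=8, (4,2) g=2 f=6, (5,2) g=1 f=6, (5,4) g=1 f=8, (6,3) g=1 f=8]; closed=[(3,3), (4,3), (5,3)]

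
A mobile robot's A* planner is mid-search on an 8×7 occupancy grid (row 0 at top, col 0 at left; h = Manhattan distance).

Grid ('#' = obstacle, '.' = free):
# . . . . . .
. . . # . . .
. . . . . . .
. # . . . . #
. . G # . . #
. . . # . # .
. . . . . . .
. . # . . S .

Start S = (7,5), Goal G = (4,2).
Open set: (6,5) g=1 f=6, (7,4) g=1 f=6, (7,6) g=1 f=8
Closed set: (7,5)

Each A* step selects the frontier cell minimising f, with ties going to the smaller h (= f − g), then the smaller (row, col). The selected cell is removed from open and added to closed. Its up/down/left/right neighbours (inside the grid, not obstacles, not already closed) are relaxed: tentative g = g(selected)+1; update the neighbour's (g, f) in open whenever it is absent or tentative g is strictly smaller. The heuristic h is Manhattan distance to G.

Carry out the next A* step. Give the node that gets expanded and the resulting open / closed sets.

expanded=(6,5); open=[(6,4) g=2 f=6, (6,6) g=2 f=8, (7,4) g=1 f=6, (7,6) g=1 f=8]; closed=[(6,5), (7,5)]

step 1: expand (6,5) (f=6, h=5) → closed; open now [(6,4) g=2 f=6, (6,6) g=2 f=8, (7,4) g=1 f=6, (7,6) g=1 f=8]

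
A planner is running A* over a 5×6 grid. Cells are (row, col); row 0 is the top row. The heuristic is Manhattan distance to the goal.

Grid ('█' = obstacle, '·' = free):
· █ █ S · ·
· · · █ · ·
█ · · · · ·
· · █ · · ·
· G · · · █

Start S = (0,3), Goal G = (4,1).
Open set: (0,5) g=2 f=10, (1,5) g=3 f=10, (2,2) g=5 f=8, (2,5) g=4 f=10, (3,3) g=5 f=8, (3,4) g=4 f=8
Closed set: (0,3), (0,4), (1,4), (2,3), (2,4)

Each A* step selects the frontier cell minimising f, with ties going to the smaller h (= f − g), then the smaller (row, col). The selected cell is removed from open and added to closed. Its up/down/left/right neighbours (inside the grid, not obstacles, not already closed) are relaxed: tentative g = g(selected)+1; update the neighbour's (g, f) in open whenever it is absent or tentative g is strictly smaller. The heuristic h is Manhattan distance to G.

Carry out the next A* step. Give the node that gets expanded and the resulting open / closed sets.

expanded=(2,2); open=[(0,5) g=2 f=10, (1,2) g=6 f=10, (1,5) g=3 f=10, (2,1) g=6 f=8, (2,5) g=4 f=10, (3,3) g=5 f=8, (3,4) g=4 f=8]; closed=[(0,3), (0,4), (1,4), (2,2), (2,3), (2,4)]

step 1: expand (2,2) (f=8, h=3) → closed; open now [(0,5) g=2 f=10, (1,2) g=6 f=10, (1,5) g=3 f=10, (2,1) g=6 f=8, (2,5) g=4 f=10, (3,3) g=5 f=8, (3,4) g=4 f=8]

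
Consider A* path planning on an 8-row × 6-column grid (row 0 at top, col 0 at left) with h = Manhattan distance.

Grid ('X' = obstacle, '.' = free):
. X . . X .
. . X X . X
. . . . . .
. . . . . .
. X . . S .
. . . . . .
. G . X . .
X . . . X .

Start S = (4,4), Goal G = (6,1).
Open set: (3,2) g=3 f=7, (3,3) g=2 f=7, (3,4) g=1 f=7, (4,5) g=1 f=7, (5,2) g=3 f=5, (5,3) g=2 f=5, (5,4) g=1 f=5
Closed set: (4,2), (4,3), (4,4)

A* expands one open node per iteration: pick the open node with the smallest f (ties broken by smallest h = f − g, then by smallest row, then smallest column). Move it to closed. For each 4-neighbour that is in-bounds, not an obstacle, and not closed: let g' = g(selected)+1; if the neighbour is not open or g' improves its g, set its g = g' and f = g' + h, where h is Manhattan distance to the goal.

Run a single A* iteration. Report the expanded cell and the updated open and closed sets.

step 1: expand (5,2) (f=5, h=2) → closed; open now [(3,2) g=3 f=7, (3,3) g=2 f=7, (3,4) g=1 f=7, (4,5) g=1 f=7, (5,1) g=4 f=5, (5,3) g=2 f=5, (5,4) g=1 f=5, (6,2) g=4 f=5]

expanded=(5,2); open=[(3,2) g=3 f=7, (3,3) g=2 f=7, (3,4) g=1 f=7, (4,5) g=1 f=7, (5,1) g=4 f=5, (5,3) g=2 f=5, (5,4) g=1 f=5, (6,2) g=4 f=5]; closed=[(4,2), (4,3), (4,4), (5,2)]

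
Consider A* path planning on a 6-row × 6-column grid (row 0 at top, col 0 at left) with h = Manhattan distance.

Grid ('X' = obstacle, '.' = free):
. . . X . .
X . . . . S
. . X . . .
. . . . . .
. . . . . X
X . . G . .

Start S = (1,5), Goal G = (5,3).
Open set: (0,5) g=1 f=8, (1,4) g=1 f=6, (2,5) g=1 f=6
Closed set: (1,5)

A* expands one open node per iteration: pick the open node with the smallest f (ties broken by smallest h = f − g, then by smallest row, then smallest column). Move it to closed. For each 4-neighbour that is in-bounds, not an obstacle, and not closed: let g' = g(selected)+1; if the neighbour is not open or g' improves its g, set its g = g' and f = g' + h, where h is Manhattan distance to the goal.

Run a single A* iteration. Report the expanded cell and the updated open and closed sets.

step 1: expand (1,4) (f=6, h=5) → closed; open now [(0,4) g=2 f=8, (0,5) g=1 f=8, (1,3) g=2 f=6, (2,4) g=2 f=6, (2,5) g=1 f=6]

expanded=(1,4); open=[(0,4) g=2 f=8, (0,5) g=1 f=8, (1,3) g=2 f=6, (2,4) g=2 f=6, (2,5) g=1 f=6]; closed=[(1,4), (1,5)]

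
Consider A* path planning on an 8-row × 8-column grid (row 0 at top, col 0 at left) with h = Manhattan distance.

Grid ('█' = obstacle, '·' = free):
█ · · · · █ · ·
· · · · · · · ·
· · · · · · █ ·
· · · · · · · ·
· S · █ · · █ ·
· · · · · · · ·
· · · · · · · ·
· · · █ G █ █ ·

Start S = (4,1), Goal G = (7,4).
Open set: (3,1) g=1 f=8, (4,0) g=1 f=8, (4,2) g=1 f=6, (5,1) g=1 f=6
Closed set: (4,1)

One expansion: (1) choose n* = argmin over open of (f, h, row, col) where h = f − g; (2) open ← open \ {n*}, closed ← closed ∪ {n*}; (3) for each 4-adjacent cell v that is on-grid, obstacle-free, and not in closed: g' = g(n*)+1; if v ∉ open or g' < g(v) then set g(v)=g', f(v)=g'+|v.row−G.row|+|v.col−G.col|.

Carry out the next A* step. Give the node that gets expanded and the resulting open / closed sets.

step 1: expand (4,2) (f=6, h=5) → closed; open now [(3,1) g=1 f=8, (3,2) g=2 f=8, (4,0) g=1 f=8, (5,1) g=1 f=6, (5,2) g=2 f=6]

expanded=(4,2); open=[(3,1) g=1 f=8, (3,2) g=2 f=8, (4,0) g=1 f=8, (5,1) g=1 f=6, (5,2) g=2 f=6]; closed=[(4,1), (4,2)]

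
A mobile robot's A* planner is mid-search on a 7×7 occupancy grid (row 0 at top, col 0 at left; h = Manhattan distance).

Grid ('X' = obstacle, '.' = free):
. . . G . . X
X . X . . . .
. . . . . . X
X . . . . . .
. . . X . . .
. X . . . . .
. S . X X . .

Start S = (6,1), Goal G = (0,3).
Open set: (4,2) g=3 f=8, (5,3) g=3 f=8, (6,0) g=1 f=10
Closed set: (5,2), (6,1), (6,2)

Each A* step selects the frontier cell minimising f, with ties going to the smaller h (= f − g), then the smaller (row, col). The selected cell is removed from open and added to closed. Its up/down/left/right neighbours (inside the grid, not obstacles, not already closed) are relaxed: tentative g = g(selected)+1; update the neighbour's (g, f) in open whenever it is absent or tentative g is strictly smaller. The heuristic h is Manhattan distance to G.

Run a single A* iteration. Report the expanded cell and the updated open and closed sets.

step 1: expand (4,2) (f=8, h=5) → closed; open now [(3,2) g=4 f=8, (4,1) g=4 f=10, (5,3) g=3 f=8, (6,0) g=1 f=10]

expanded=(4,2); open=[(3,2) g=4 f=8, (4,1) g=4 f=10, (5,3) g=3 f=8, (6,0) g=1 f=10]; closed=[(4,2), (5,2), (6,1), (6,2)]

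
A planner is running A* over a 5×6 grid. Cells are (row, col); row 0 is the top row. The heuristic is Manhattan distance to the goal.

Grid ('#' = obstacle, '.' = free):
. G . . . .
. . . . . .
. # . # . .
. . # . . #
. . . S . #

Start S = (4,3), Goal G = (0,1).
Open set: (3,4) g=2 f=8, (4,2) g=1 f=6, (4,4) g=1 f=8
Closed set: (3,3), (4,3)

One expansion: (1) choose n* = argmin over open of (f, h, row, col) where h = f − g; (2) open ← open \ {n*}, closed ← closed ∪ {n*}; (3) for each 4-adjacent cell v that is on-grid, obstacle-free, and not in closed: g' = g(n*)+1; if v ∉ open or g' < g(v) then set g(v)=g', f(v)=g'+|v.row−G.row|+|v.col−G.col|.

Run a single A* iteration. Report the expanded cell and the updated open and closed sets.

step 1: expand (4,2) (f=6, h=5) → closed; open now [(3,4) g=2 f=8, (4,1) g=2 f=6, (4,4) g=1 f=8]

expanded=(4,2); open=[(3,4) g=2 f=8, (4,1) g=2 f=6, (4,4) g=1 f=8]; closed=[(3,3), (4,2), (4,3)]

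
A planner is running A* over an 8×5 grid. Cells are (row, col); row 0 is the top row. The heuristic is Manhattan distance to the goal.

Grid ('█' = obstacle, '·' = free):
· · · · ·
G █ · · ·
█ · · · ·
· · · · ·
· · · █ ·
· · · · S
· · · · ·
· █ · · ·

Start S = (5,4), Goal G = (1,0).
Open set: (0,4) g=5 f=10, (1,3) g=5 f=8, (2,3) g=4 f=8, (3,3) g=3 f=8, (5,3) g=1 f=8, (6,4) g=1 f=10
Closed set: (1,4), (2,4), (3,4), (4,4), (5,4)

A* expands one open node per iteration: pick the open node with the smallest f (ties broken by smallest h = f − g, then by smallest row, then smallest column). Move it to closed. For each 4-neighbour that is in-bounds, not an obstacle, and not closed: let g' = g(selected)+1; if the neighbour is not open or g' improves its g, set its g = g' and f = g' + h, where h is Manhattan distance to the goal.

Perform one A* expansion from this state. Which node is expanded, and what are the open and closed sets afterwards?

step 1: expand (1,3) (f=8, h=3) → closed; open now [(0,3) g=6 f=10, (0,4) g=5 f=10, (1,2) g=6 f=8, (2,3) g=4 f=8, (3,3) g=3 f=8, (5,3) g=1 f=8, (6,4) g=1 f=10]

expanded=(1,3); open=[(0,3) g=6 f=10, (0,4) g=5 f=10, (1,2) g=6 f=8, (2,3) g=4 f=8, (3,3) g=3 f=8, (5,3) g=1 f=8, (6,4) g=1 f=10]; closed=[(1,3), (1,4), (2,4), (3,4), (4,4), (5,4)]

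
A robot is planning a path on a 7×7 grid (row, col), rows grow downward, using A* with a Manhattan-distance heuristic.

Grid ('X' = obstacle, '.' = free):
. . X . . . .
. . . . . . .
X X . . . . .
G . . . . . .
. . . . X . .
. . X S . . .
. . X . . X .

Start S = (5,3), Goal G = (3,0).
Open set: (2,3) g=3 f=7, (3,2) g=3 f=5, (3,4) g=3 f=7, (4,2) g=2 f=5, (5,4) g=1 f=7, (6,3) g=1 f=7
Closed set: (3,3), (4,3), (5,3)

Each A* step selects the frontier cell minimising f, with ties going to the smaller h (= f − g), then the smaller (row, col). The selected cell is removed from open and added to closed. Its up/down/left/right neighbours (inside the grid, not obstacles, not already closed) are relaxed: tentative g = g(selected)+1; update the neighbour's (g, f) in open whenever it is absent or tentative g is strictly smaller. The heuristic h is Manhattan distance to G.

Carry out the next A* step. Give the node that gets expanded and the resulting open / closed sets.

expanded=(3,2); open=[(2,2) g=4 f=7, (2,3) g=3 f=7, (3,1) g=4 f=5, (3,4) g=3 f=7, (4,2) g=2 f=5, (5,4) g=1 f=7, (6,3) g=1 f=7]; closed=[(3,2), (3,3), (4,3), (5,3)]

step 1: expand (3,2) (f=5, h=2) → closed; open now [(2,2) g=4 f=7, (2,3) g=3 f=7, (3,1) g=4 f=5, (3,4) g=3 f=7, (4,2) g=2 f=5, (5,4) g=1 f=7, (6,3) g=1 f=7]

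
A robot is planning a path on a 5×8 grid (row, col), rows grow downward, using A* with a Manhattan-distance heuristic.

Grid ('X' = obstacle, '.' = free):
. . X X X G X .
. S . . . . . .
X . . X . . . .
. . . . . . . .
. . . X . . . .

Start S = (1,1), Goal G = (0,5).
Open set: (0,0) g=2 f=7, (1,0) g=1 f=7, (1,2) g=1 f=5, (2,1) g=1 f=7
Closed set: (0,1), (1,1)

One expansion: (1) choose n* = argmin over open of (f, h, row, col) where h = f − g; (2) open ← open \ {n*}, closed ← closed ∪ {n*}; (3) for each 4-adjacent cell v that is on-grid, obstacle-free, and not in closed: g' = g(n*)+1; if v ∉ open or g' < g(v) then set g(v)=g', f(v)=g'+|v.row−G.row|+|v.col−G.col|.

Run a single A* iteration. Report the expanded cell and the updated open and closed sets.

step 1: expand (1,2) (f=5, h=4) → closed; open now [(0,0) g=2 f=7, (1,0) g=1 f=7, (1,3) g=2 f=5, (2,1) g=1 f=7, (2,2) g=2 f=7]

expanded=(1,2); open=[(0,0) g=2 f=7, (1,0) g=1 f=7, (1,3) g=2 f=5, (2,1) g=1 f=7, (2,2) g=2 f=7]; closed=[(0,1), (1,1), (1,2)]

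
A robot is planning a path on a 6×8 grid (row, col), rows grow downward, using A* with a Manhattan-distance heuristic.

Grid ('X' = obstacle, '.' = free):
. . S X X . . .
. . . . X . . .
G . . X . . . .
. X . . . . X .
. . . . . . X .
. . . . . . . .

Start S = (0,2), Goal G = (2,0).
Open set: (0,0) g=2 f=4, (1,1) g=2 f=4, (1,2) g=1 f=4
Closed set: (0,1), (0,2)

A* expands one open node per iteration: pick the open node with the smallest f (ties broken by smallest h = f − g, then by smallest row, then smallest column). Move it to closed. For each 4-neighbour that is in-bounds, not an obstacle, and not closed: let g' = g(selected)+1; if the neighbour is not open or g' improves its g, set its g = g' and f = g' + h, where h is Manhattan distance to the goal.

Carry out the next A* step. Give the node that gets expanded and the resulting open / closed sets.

expanded=(0,0); open=[(1,0) g=3 f=4, (1,1) g=2 f=4, (1,2) g=1 f=4]; closed=[(0,0), (0,1), (0,2)]

step 1: expand (0,0) (f=4, h=2) → closed; open now [(1,0) g=3 f=4, (1,1) g=2 f=4, (1,2) g=1 f=4]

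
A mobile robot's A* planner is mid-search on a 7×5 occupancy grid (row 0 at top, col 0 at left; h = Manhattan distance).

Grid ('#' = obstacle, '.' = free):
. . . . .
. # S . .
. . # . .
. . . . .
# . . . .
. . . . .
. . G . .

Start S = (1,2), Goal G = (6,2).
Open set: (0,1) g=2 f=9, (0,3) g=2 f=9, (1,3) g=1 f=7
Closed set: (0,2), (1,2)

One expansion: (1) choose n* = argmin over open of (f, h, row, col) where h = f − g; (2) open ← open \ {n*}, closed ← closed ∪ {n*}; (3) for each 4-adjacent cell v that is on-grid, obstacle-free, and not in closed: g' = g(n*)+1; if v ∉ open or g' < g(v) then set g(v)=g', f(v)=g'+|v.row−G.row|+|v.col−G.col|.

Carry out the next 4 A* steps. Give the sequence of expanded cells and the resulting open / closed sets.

order=[(1,3) → (2,3) → (3,3) → (3,2)]; open=[(0,1) g=2 f=9, (0,3) g=2 f=9, (1,4) g=2 f=9, (2,4) g=3 f=9, (3,1) g=5 f=9, (3,4) g=4 f=9, (4,2) g=5 f=7, (4,3) g=4 f=7]; closed=[(0,2), (1,2), (1,3), (2,3), (3,2), (3,3)]

step 1: expand (1,3) (f=7, h=6) → closed; open now [(0,1) g=2 f=9, (0,3) g=2 f=9, (1,4) g=2 f=9, (2,3) g=2 f=7]
step 2: expand (2,3) (f=7, h=5) → closed; open now [(0,1) g=2 f=9, (0,3) g=2 f=9, (1,4) g=2 f=9, (2,4) g=3 f=9, (3,3) g=3 f=7]
step 3: expand (3,3) (f=7, h=4) → closed; open now [(0,1) g=2 f=9, (0,3) g=2 f=9, (1,4) g=2 f=9, (2,4) g=3 f=9, (3,2) g=4 f=7, (3,4) g=4 f=9, (4,3) g=4 f=7]
step 4: expand (3,2) (f=7, h=3) → closed; open now [(0,1) g=2 f=9, (0,3) g=2 f=9, (1,4) g=2 f=9, (2,4) g=3 f=9, (3,1) g=5 f=9, (3,4) g=4 f=9, (4,2) g=5 f=7, (4,3) g=4 f=7]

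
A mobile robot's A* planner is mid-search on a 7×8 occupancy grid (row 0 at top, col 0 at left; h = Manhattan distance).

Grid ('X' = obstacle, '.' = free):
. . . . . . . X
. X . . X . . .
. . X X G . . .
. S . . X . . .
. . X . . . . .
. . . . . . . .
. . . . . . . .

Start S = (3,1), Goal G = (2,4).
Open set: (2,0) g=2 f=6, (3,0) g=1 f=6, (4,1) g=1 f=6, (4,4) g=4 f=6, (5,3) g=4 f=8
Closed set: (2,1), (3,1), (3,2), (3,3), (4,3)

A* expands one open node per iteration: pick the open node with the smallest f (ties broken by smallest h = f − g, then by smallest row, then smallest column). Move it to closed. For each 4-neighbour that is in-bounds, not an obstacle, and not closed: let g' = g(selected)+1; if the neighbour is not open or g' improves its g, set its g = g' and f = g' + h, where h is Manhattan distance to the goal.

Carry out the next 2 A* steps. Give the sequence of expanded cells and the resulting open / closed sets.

step 1: expand (4,4) (f=6, h=2) → closed; open now [(2,0) g=2 f=6, (3,0) g=1 f=6, (4,1) g=1 f=6, (4,5) g=5 f=8, (5,3) g=4 f=8, (5,4) g=5 f=8]
step 2: expand (2,0) (f=6, h=4) → closed; open now [(1,0) g=3 f=8, (3,0) g=1 f=6, (4,1) g=1 f=6, (4,5) g=5 f=8, (5,3) g=4 f=8, (5,4) g=5 f=8]

order=[(4,4) → (2,0)]; open=[(1,0) g=3 f=8, (3,0) g=1 f=6, (4,1) g=1 f=6, (4,5) g=5 f=8, (5,3) g=4 f=8, (5,4) g=5 f=8]; closed=[(2,0), (2,1), (3,1), (3,2), (3,3), (4,3), (4,4)]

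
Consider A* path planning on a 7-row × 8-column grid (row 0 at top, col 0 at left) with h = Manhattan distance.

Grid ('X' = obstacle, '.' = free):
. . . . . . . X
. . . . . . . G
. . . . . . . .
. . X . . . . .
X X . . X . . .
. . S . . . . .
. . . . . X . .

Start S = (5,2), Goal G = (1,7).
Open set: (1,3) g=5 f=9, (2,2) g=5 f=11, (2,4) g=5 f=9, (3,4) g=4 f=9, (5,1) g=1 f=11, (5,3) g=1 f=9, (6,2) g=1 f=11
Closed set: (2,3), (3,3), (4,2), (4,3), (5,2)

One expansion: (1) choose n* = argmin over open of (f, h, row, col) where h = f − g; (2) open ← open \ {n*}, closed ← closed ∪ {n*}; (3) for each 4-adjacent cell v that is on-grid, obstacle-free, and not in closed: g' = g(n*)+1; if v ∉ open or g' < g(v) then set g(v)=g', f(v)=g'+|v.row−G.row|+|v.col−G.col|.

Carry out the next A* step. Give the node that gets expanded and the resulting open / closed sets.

expanded=(1,3); open=[(0,3) g=6 f=11, (1,2) g=6 f=11, (1,4) g=6 f=9, (2,2) g=5 f=11, (2,4) g=5 f=9, (3,4) g=4 f=9, (5,1) g=1 f=11, (5,3) g=1 f=9, (6,2) g=1 f=11]; closed=[(1,3), (2,3), (3,3), (4,2), (4,3), (5,2)]

step 1: expand (1,3) (f=9, h=4) → closed; open now [(0,3) g=6 f=11, (1,2) g=6 f=11, (1,4) g=6 f=9, (2,2) g=5 f=11, (2,4) g=5 f=9, (3,4) g=4 f=9, (5,1) g=1 f=11, (5,3) g=1 f=9, (6,2) g=1 f=11]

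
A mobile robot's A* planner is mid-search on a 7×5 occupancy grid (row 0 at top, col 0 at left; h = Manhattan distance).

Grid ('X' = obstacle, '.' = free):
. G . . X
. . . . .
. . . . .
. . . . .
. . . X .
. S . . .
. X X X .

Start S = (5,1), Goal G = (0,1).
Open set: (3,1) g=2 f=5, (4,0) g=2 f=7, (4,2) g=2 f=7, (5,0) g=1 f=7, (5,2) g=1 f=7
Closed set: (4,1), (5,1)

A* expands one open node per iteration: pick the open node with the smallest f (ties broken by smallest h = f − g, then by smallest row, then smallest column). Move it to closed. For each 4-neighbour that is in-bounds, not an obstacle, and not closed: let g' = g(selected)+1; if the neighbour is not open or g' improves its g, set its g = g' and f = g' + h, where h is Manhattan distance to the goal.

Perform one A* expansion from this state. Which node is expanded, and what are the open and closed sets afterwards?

expanded=(3,1); open=[(2,1) g=3 f=5, (3,0) g=3 f=7, (3,2) g=3 f=7, (4,0) g=2 f=7, (4,2) g=2 f=7, (5,0) g=1 f=7, (5,2) g=1 f=7]; closed=[(3,1), (4,1), (5,1)]

step 1: expand (3,1) (f=5, h=3) → closed; open now [(2,1) g=3 f=5, (3,0) g=3 f=7, (3,2) g=3 f=7, (4,0) g=2 f=7, (4,2) g=2 f=7, (5,0) g=1 f=7, (5,2) g=1 f=7]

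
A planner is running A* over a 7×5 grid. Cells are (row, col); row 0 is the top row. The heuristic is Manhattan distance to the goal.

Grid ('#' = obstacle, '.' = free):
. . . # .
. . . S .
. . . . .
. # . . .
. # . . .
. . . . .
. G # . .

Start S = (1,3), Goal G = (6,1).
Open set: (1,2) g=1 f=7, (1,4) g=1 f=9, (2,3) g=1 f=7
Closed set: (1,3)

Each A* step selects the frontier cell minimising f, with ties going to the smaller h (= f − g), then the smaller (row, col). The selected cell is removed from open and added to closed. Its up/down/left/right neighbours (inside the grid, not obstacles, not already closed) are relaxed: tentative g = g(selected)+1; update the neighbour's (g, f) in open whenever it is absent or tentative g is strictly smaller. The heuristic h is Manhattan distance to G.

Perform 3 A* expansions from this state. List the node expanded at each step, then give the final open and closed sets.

step 1: expand (1,2) (f=7, h=6) → closed; open now [(0,2) g=2 f=9, (1,1) g=2 f=7, (1,4) g=1 f=9, (2,2) g=2 f=7, (2,3) g=1 f=7]
step 2: expand (1,1) (f=7, h=5) → closed; open now [(0,1) g=3 f=9, (0,2) g=2 f=9, (1,0) g=3 f=9, (1,4) g=1 f=9, (2,1) g=3 f=7, (2,2) g=2 f=7, (2,3) g=1 f=7]
step 3: expand (2,1) (f=7, h=4) → closed; open now [(0,1) g=3 f=9, (0,2) g=2 f=9, (1,0) g=3 f=9, (1,4) g=1 f=9, (2,0) g=4 f=9, (2,2) g=2 f=7, (2,3) g=1 f=7]

order=[(1,2) → (1,1) → (2,1)]; open=[(0,1) g=3 f=9, (0,2) g=2 f=9, (1,0) g=3 f=9, (1,4) g=1 f=9, (2,0) g=4 f=9, (2,2) g=2 f=7, (2,3) g=1 f=7]; closed=[(1,1), (1,2), (1,3), (2,1)]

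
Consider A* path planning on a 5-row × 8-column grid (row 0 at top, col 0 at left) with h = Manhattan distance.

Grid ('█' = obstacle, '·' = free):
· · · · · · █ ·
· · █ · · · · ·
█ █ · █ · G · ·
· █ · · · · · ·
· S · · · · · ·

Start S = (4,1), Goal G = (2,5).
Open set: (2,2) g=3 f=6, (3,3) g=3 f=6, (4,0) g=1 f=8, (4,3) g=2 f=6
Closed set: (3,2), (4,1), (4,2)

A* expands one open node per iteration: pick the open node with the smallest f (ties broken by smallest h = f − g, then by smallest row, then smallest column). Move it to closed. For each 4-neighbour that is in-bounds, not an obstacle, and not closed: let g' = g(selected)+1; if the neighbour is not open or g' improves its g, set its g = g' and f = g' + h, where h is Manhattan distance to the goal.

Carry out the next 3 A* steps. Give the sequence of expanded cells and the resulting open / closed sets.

order=[(2,2) → (3,3) → (3,4)]; open=[(2,4) g=5 f=6, (3,5) g=5 f=6, (4,0) g=1 f=8, (4,3) g=2 f=6, (4,4) g=5 f=8]; closed=[(2,2), (3,2), (3,3), (3,4), (4,1), (4,2)]

step 1: expand (2,2) (f=6, h=3) → closed; open now [(3,3) g=3 f=6, (4,0) g=1 f=8, (4,3) g=2 f=6]
step 2: expand (3,3) (f=6, h=3) → closed; open now [(3,4) g=4 f=6, (4,0) g=1 f=8, (4,3) g=2 f=6]
step 3: expand (3,4) (f=6, h=2) → closed; open now [(2,4) g=5 f=6, (3,5) g=5 f=6, (4,0) g=1 f=8, (4,3) g=2 f=6, (4,4) g=5 f=8]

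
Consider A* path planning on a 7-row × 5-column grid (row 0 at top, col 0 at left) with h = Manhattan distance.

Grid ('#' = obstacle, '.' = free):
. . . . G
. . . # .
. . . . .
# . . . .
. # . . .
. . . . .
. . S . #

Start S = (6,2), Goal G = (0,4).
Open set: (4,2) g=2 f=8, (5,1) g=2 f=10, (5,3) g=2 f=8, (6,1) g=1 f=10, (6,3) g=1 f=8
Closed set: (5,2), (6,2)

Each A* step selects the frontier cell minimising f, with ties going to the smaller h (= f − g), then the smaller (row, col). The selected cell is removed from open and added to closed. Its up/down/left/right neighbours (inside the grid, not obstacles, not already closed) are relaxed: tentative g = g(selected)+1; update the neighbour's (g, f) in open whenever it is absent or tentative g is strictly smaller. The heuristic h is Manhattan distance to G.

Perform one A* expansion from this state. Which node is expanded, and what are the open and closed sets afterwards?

expanded=(4,2); open=[(3,2) g=3 f=8, (4,3) g=3 f=8, (5,1) g=2 f=10, (5,3) g=2 f=8, (6,1) g=1 f=10, (6,3) g=1 f=8]; closed=[(4,2), (5,2), (6,2)]

step 1: expand (4,2) (f=8, h=6) → closed; open now [(3,2) g=3 f=8, (4,3) g=3 f=8, (5,1) g=2 f=10, (5,3) g=2 f=8, (6,1) g=1 f=10, (6,3) g=1 f=8]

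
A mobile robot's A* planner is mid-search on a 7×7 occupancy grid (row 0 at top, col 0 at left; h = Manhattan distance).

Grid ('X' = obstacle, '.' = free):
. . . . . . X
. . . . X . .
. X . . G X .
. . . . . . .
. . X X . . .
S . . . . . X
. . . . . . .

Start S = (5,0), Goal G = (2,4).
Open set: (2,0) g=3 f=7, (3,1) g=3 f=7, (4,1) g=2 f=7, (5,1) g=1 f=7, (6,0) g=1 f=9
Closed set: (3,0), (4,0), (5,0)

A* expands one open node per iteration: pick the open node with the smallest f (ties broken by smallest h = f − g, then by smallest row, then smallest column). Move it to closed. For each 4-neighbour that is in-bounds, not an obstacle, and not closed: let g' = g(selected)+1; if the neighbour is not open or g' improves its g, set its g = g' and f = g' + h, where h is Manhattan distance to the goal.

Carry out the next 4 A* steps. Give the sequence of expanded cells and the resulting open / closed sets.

order=[(2,0) → (3,1) → (3,2) → (2,2)]; open=[(1,0) g=4 f=9, (1,2) g=6 f=9, (2,3) g=6 f=7, (3,3) g=5 f=7, (4,1) g=2 f=7, (5,1) g=1 f=7, (6,0) g=1 f=9]; closed=[(2,0), (2,2), (3,0), (3,1), (3,2), (4,0), (5,0)]

step 1: expand (2,0) (f=7, h=4) → closed; open now [(1,0) g=4 f=9, (3,1) g=3 f=7, (4,1) g=2 f=7, (5,1) g=1 f=7, (6,0) g=1 f=9]
step 2: expand (3,1) (f=7, h=4) → closed; open now [(1,0) g=4 f=9, (3,2) g=4 f=7, (4,1) g=2 f=7, (5,1) g=1 f=7, (6,0) g=1 f=9]
step 3: expand (3,2) (f=7, h=3) → closed; open now [(1,0) g=4 f=9, (2,2) g=5 f=7, (3,3) g=5 f=7, (4,1) g=2 f=7, (5,1) g=1 f=7, (6,0) g=1 f=9]
step 4: expand (2,2) (f=7, h=2) → closed; open now [(1,0) g=4 f=9, (1,2) g=6 f=9, (2,3) g=6 f=7, (3,3) g=5 f=7, (4,1) g=2 f=7, (5,1) g=1 f=7, (6,0) g=1 f=9]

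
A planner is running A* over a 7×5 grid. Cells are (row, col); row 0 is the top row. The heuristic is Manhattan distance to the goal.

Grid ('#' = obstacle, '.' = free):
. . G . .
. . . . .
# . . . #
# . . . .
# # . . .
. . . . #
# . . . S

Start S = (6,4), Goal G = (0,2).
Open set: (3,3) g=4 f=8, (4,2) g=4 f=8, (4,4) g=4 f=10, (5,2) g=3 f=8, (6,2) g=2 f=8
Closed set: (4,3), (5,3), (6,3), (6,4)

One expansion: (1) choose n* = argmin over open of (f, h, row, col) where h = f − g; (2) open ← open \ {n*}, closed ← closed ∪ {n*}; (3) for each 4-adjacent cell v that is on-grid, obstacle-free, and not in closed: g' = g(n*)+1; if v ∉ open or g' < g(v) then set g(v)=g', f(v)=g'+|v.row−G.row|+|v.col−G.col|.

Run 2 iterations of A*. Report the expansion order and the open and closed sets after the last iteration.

step 1: expand (3,3) (f=8, h=4) → closed; open now [(2,3) g=5 f=8, (3,2) g=5 f=8, (3,4) g=5 f=10, (4,2) g=4 f=8, (4,4) g=4 f=10, (5,2) g=3 f=8, (6,2) g=2 f=8]
step 2: expand (2,3) (f=8, h=3) → closed; open now [(1,3) g=6 f=8, (2,2) g=6 f=8, (3,2) g=5 f=8, (3,4) g=5 f=10, (4,2) g=4 f=8, (4,4) g=4 f=10, (5,2) g=3 f=8, (6,2) g=2 f=8]

order=[(3,3) → (2,3)]; open=[(1,3) g=6 f=8, (2,2) g=6 f=8, (3,2) g=5 f=8, (3,4) g=5 f=10, (4,2) g=4 f=8, (4,4) g=4 f=10, (5,2) g=3 f=8, (6,2) g=2 f=8]; closed=[(2,3), (3,3), (4,3), (5,3), (6,3), (6,4)]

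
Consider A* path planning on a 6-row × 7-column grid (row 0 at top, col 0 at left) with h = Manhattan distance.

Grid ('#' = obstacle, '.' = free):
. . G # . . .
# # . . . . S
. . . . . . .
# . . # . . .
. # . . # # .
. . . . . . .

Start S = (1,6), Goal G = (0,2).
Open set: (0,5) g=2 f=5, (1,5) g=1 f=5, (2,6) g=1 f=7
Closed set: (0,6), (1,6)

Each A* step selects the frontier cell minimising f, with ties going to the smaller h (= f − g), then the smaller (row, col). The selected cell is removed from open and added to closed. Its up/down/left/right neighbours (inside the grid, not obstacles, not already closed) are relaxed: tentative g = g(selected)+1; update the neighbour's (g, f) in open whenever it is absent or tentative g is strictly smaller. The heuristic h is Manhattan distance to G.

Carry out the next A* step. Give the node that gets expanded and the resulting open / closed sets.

step 1: expand (0,5) (f=5, h=3) → closed; open now [(0,4) g=3 f=5, (1,5) g=1 f=5, (2,6) g=1 f=7]

expanded=(0,5); open=[(0,4) g=3 f=5, (1,5) g=1 f=5, (2,6) g=1 f=7]; closed=[(0,5), (0,6), (1,6)]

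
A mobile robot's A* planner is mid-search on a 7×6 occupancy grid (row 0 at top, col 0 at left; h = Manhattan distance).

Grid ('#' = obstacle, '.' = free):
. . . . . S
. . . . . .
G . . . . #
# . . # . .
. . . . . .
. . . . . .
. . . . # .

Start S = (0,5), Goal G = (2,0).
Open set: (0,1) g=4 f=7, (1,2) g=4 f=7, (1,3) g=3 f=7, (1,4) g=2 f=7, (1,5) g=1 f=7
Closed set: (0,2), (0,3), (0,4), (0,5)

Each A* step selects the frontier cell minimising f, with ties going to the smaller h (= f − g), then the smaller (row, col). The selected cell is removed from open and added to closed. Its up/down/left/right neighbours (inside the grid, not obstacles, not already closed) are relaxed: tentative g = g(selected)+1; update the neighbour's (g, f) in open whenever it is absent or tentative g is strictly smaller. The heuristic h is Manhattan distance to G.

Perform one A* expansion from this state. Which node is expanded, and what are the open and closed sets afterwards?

step 1: expand (0,1) (f=7, h=3) → closed; open now [(0,0) g=5 f=7, (1,1) g=5 f=7, (1,2) g=4 f=7, (1,3) g=3 f=7, (1,4) g=2 f=7, (1,5) g=1 f=7]

expanded=(0,1); open=[(0,0) g=5 f=7, (1,1) g=5 f=7, (1,2) g=4 f=7, (1,3) g=3 f=7, (1,4) g=2 f=7, (1,5) g=1 f=7]; closed=[(0,1), (0,2), (0,3), (0,4), (0,5)]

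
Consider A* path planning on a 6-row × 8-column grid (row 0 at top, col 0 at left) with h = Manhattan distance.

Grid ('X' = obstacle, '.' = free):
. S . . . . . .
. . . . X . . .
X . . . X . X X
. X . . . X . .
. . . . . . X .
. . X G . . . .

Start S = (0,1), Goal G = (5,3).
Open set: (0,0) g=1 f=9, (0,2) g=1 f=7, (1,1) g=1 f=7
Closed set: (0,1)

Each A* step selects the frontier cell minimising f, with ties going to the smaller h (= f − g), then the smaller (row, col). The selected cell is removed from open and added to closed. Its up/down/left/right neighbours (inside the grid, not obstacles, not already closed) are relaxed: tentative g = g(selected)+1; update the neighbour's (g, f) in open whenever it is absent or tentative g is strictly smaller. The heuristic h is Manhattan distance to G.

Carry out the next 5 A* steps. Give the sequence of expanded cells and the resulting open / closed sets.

order=[(0,2) → (0,3) → (1,3) → (2,3) → (3,3)]; open=[(0,0) g=1 f=9, (0,4) g=3 f=9, (1,1) g=1 f=7, (1,2) g=2 f=7, (2,2) g=5 f=9, (3,2) g=6 f=9, (3,4) g=6 f=9, (4,3) g=6 f=7]; closed=[(0,1), (0,2), (0,3), (1,3), (2,3), (3,3)]

step 1: expand (0,2) (f=7, h=6) → closed; open now [(0,0) g=1 f=9, (0,3) g=2 f=7, (1,1) g=1 f=7, (1,2) g=2 f=7]
step 2: expand (0,3) (f=7, h=5) → closed; open now [(0,0) g=1 f=9, (0,4) g=3 f=9, (1,1) g=1 f=7, (1,2) g=2 f=7, (1,3) g=3 f=7]
step 3: expand (1,3) (f=7, h=4) → closed; open now [(0,0) g=1 f=9, (0,4) g=3 f=9, (1,1) g=1 f=7, (1,2) g=2 f=7, (2,3) g=4 f=7]
step 4: expand (2,3) (f=7, h=3) → closed; open now [(0,0) g=1 f=9, (0,4) g=3 f=9, (1,1) g=1 f=7, (1,2) g=2 f=7, (2,2) g=5 f=9, (3,3) g=5 f=7]
step 5: expand (3,3) (f=7, h=2) → closed; open now [(0,0) g=1 f=9, (0,4) g=3 f=9, (1,1) g=1 f=7, (1,2) g=2 f=7, (2,2) g=5 f=9, (3,2) g=6 f=9, (3,4) g=6 f=9, (4,3) g=6 f=7]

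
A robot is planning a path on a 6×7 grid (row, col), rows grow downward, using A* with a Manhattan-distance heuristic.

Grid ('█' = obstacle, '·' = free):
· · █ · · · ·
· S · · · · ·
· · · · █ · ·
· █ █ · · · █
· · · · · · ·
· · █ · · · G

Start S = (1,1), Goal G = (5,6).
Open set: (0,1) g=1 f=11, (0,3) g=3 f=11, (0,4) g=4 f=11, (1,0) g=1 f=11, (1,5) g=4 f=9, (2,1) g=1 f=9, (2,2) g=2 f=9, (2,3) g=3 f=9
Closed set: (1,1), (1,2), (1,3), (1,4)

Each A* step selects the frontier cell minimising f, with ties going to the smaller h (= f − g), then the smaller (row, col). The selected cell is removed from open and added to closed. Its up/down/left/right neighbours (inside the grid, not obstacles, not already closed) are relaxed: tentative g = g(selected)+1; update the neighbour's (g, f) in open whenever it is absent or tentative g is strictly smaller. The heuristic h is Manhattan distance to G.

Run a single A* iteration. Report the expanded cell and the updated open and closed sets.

expanded=(1,5); open=[(0,1) g=1 f=11, (0,3) g=3 f=11, (0,4) g=4 f=11, (0,5) g=5 f=11, (1,0) g=1 f=11, (1,6) g=5 f=9, (2,1) g=1 f=9, (2,2) g=2 f=9, (2,3) g=3 f=9, (2,5) g=5 f=9]; closed=[(1,1), (1,2), (1,3), (1,4), (1,5)]

step 1: expand (1,5) (f=9, h=5) → closed; open now [(0,1) g=1 f=11, (0,3) g=3 f=11, (0,4) g=4 f=11, (0,5) g=5 f=11, (1,0) g=1 f=11, (1,6) g=5 f=9, (2,1) g=1 f=9, (2,2) g=2 f=9, (2,3) g=3 f=9, (2,5) g=5 f=9]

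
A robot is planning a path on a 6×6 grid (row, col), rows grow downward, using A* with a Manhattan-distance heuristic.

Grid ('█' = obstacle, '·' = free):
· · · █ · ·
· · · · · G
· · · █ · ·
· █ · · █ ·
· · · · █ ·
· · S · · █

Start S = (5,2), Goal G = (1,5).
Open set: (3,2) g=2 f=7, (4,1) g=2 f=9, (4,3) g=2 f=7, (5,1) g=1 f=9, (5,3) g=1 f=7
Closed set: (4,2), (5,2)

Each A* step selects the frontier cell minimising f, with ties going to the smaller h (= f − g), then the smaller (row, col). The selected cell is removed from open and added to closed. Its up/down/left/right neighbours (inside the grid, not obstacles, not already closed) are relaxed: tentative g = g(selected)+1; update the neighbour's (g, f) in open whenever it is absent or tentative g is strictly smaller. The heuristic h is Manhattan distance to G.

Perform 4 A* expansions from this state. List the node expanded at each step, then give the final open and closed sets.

order=[(3,2) → (2,2) → (1,2) → (1,3)]; open=[(0,2) g=5 f=9, (1,1) g=5 f=9, (1,4) g=6 f=7, (2,1) g=4 f=9, (3,3) g=3 f=7, (4,1) g=2 f=9, (4,3) g=2 f=7, (5,1) g=1 f=9, (5,3) g=1 f=7]; closed=[(1,2), (1,3), (2,2), (3,2), (4,2), (5,2)]

step 1: expand (3,2) (f=7, h=5) → closed; open now [(2,2) g=3 f=7, (3,3) g=3 f=7, (4,1) g=2 f=9, (4,3) g=2 f=7, (5,1) g=1 f=9, (5,3) g=1 f=7]
step 2: expand (2,2) (f=7, h=4) → closed; open now [(1,2) g=4 f=7, (2,1) g=4 f=9, (3,3) g=3 f=7, (4,1) g=2 f=9, (4,3) g=2 f=7, (5,1) g=1 f=9, (5,3) g=1 f=7]
step 3: expand (1,2) (f=7, h=3) → closed; open now [(0,2) g=5 f=9, (1,1) g=5 f=9, (1,3) g=5 f=7, (2,1) g=4 f=9, (3,3) g=3 f=7, (4,1) g=2 f=9, (4,3) g=2 f=7, (5,1) g=1 f=9, (5,3) g=1 f=7]
step 4: expand (1,3) (f=7, h=2) → closed; open now [(0,2) g=5 f=9, (1,1) g=5 f=9, (1,4) g=6 f=7, (2,1) g=4 f=9, (3,3) g=3 f=7, (4,1) g=2 f=9, (4,3) g=2 f=7, (5,1) g=1 f=9, (5,3) g=1 f=7]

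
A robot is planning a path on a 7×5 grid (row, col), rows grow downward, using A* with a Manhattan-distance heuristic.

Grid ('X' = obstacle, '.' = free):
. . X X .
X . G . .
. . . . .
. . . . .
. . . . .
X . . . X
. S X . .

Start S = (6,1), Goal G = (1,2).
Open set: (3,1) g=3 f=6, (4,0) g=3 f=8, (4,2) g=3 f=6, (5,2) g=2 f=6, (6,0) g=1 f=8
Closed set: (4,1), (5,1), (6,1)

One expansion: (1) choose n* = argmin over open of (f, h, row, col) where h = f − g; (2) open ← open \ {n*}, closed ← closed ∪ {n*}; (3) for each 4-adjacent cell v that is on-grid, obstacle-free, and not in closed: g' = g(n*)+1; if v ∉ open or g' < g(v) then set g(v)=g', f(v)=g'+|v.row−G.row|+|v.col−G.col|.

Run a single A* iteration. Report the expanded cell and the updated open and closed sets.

expanded=(3,1); open=[(2,1) g=4 f=6, (3,0) g=4 f=8, (3,2) g=4 f=6, (4,0) g=3 f=8, (4,2) g=3 f=6, (5,2) g=2 f=6, (6,0) g=1 f=8]; closed=[(3,1), (4,1), (5,1), (6,1)]

step 1: expand (3,1) (f=6, h=3) → closed; open now [(2,1) g=4 f=6, (3,0) g=4 f=8, (3,2) g=4 f=6, (4,0) g=3 f=8, (4,2) g=3 f=6, (5,2) g=2 f=6, (6,0) g=1 f=8]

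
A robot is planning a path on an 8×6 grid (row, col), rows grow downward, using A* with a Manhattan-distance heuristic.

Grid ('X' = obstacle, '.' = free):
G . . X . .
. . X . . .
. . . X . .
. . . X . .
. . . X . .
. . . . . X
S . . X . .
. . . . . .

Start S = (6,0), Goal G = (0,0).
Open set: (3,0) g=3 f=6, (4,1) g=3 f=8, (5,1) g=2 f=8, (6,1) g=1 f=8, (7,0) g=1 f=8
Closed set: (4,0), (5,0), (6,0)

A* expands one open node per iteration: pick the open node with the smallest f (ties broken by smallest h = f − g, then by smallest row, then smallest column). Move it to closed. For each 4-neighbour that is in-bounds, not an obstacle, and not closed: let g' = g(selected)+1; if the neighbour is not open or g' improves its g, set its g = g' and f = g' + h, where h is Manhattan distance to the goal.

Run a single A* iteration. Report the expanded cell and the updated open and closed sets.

expanded=(3,0); open=[(2,0) g=4 f=6, (3,1) g=4 f=8, (4,1) g=3 f=8, (5,1) g=2 f=8, (6,1) g=1 f=8, (7,0) g=1 f=8]; closed=[(3,0), (4,0), (5,0), (6,0)]

step 1: expand (3,0) (f=6, h=3) → closed; open now [(2,0) g=4 f=6, (3,1) g=4 f=8, (4,1) g=3 f=8, (5,1) g=2 f=8, (6,1) g=1 f=8, (7,0) g=1 f=8]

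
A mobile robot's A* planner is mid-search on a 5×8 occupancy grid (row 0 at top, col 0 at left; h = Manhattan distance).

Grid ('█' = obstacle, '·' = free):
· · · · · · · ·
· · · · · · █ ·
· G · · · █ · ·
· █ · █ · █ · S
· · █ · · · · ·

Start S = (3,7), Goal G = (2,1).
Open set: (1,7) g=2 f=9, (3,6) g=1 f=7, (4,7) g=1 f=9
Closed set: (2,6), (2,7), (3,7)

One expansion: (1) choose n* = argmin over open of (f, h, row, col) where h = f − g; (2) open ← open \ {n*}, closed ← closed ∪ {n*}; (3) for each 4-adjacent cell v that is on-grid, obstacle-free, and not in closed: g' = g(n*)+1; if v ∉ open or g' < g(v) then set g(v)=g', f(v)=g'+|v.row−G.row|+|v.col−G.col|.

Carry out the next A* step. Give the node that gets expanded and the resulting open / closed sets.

expanded=(3,6); open=[(1,7) g=2 f=9, (4,6) g=2 f=9, (4,7) g=1 f=9]; closed=[(2,6), (2,7), (3,6), (3,7)]

step 1: expand (3,6) (f=7, h=6) → closed; open now [(1,7) g=2 f=9, (4,6) g=2 f=9, (4,7) g=1 f=9]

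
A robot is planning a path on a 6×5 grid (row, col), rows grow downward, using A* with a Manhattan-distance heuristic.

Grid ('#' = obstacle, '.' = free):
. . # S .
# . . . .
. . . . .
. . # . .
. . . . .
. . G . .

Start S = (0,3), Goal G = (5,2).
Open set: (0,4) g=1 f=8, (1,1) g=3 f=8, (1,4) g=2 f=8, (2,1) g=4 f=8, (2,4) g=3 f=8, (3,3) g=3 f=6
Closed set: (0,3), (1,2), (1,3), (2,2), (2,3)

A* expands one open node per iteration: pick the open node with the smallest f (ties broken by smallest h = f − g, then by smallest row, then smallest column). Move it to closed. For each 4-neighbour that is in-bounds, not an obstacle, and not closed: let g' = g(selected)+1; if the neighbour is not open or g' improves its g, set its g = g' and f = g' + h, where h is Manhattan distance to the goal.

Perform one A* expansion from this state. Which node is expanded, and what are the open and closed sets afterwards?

expanded=(3,3); open=[(0,4) g=1 f=8, (1,1) g=3 f=8, (1,4) g=2 f=8, (2,1) g=4 f=8, (2,4) g=3 f=8, (3,4) g=4 f=8, (4,3) g=4 f=6]; closed=[(0,3), (1,2), (1,3), (2,2), (2,3), (3,3)]

step 1: expand (3,3) (f=6, h=3) → closed; open now [(0,4) g=1 f=8, (1,1) g=3 f=8, (1,4) g=2 f=8, (2,1) g=4 f=8, (2,4) g=3 f=8, (3,4) g=4 f=8, (4,3) g=4 f=6]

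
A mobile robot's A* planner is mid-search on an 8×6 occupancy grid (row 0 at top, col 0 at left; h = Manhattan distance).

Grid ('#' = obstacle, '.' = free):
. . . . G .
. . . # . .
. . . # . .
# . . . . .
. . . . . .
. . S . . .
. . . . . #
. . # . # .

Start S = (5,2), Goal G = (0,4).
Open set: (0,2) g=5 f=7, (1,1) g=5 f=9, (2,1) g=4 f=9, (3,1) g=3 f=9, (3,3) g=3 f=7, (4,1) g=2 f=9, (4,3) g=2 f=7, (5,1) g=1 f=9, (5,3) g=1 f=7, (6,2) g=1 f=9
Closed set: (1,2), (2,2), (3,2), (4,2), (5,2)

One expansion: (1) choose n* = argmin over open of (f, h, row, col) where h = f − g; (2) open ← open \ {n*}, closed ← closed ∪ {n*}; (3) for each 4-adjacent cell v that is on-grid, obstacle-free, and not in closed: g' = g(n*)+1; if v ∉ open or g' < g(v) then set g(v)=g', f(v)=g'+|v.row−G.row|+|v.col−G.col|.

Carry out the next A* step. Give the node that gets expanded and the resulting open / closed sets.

step 1: expand (0,2) (f=7, h=2) → closed; open now [(0,1) g=6 f=9, (0,3) g=6 f=7, (1,1) g=5 f=9, (2,1) g=4 f=9, (3,1) g=3 f=9, (3,3) g=3 f=7, (4,1) g=2 f=9, (4,3) g=2 f=7, (5,1) g=1 f=9, (5,3) g=1 f=7, (6,2) g=1 f=9]

expanded=(0,2); open=[(0,1) g=6 f=9, (0,3) g=6 f=7, (1,1) g=5 f=9, (2,1) g=4 f=9, (3,1) g=3 f=9, (3,3) g=3 f=7, (4,1) g=2 f=9, (4,3) g=2 f=7, (5,1) g=1 f=9, (5,3) g=1 f=7, (6,2) g=1 f=9]; closed=[(0,2), (1,2), (2,2), (3,2), (4,2), (5,2)]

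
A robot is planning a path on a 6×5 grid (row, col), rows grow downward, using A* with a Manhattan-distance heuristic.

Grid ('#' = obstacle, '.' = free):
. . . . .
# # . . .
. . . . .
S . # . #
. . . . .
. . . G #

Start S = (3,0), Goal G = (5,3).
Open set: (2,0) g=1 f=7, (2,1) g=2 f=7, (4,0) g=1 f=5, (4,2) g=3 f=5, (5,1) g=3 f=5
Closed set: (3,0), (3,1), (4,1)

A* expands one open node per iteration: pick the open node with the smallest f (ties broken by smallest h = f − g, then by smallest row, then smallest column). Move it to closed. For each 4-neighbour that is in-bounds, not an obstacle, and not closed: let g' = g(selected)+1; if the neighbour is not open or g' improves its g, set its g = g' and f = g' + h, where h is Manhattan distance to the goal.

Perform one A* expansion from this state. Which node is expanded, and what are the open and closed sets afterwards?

step 1: expand (4,2) (f=5, h=2) → closed; open now [(2,0) g=1 f=7, (2,1) g=2 f=7, (4,0) g=1 f=5, (4,3) g=4 f=5, (5,1) g=3 f=5, (5,2) g=4 f=5]

expanded=(4,2); open=[(2,0) g=1 f=7, (2,1) g=2 f=7, (4,0) g=1 f=5, (4,3) g=4 f=5, (5,1) g=3 f=5, (5,2) g=4 f=5]; closed=[(3,0), (3,1), (4,1), (4,2)]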